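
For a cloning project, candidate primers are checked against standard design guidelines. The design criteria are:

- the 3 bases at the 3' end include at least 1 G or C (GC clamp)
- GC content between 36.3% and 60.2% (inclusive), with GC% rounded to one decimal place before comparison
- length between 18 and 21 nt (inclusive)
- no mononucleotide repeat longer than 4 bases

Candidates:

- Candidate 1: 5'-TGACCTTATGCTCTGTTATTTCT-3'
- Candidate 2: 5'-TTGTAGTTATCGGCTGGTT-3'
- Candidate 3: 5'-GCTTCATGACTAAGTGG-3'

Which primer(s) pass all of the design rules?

Candidate 2 only.

Candidate 1 (23 nt, A=3 T=12 G=3 C=5): 3' end TCT has 1 G/C ✓; GC 8/23 = 34.8%, outside 36.3–60.2% ✗; length 23, outside 18–21 ✗; longest run = 3 ✓ — fails.
Candidate 2 (19 nt, A=2 T=9 G=6 C=2): 3' end GTT has 1 G/C ✓; GC 8/19 = 42.1% ✓; length 19 ✓; longest run = 2 ✓ — passes.
Candidate 3 (17 nt, A=4 T=5 G=5 C=3): 3' end TGG has 2 G/C ✓; GC 8/17 = 47.1% ✓; length 17, outside 18–21 ✗; longest run = 2 ✓ — fails.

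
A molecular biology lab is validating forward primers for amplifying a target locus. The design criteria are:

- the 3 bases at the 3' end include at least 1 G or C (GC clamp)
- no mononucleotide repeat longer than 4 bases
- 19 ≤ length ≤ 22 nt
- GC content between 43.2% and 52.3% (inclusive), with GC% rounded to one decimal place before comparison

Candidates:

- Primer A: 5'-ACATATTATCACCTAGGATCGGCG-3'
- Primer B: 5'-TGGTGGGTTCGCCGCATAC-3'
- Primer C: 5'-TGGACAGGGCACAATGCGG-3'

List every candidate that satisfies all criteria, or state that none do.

None of the candidates satisfy all criteria.

Primer A (24 nt, A=7 T=6 G=5 C=6): 3' end GCG has 3 G/C ✓; longest run = 2 ✓; length 24, outside 19–22 ✗; GC 11/24 = 45.8% ✓ — fails.
Primer B (19 nt, A=2 T=5 G=7 C=5): 3' end TAC has 1 G/C ✓; longest run = 3 ✓; length 19 ✓; GC 12/19 = 63.2%, outside 43.2–52.3% ✗ — fails.
Primer C (19 nt, A=5 T=2 G=8 C=4): 3' end CGG has 3 G/C ✓; longest run = 3 ✓; length 19 ✓; GC 12/19 = 63.2%, outside 43.2–52.3% ✗ — fails.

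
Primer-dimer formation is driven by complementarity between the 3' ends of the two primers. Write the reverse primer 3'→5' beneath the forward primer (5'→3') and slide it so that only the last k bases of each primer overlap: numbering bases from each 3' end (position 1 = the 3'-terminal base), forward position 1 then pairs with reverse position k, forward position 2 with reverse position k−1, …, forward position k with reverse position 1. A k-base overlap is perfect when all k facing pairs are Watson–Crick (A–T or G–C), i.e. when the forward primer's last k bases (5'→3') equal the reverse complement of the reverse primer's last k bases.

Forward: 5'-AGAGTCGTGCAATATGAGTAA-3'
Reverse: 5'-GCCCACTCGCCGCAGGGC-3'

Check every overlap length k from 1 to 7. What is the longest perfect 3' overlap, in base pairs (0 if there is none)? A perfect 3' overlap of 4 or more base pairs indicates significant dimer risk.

Longest perfect overlap: 0 complementary base pairs; below the dimer-risk threshold (threshold 4).

Last 7 bases (5'→3') — forward …TGAGTAA, reverse …GCAGGGC.
Reverse complement of the reverse primer's last 7 bases: GCCCTGC; its first k bases are the reverse complement of the reverse primer's last k bases, so a perfect k-base overlap needs the forward primer's last k bases to equal them.
Comparing (forward last k vs required): k=1: A vs G ✗; k=2: AA vs GC ✗; k=3: TAA vs GCC ✗; k=4: GTAA vs GCCC ✗; k=5: AGTAA vs GCCCT ✗; k=6: GAGTAA vs GCCCTG ✗; k=7: TGAGTAA vs GCCCTGC ✗.
No overlap length from 1 to 7 is perfect, so the longest perfect 3' overlap is 0.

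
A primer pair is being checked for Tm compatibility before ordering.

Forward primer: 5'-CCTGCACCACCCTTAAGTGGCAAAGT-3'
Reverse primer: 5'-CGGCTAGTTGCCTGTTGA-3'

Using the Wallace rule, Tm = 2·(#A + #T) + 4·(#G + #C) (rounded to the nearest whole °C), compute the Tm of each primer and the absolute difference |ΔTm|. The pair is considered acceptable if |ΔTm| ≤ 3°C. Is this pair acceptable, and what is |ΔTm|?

Forward: A=7 T=5 G=5 C=9 → Tm = 2·12 + 4·14 = 80°C.
Reverse: A=2 T=6 G=6 C=4 → Tm = 2·8 + 4·10 = 56°C.
|ΔTm| = |80 − 56| = 24°C, > 3°C.

|ΔTm| = 24°C; the pair is not acceptable.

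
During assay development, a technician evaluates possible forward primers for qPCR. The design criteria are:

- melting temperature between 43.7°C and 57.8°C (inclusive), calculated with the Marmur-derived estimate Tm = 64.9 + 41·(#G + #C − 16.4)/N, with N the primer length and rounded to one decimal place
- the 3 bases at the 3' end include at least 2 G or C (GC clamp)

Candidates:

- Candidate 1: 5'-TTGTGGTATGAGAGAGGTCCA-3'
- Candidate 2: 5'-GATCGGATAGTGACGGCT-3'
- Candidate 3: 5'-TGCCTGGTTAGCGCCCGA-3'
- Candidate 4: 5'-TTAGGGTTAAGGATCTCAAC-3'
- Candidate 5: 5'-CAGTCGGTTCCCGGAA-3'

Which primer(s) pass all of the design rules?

Candidate 1, Candidate 2 and Candidate 3.

Candidate 1 (21 nt, A=5 T=6 G=8 C=2): Tm = 64.9 + 41·(10 − 16.4)/21 = 52.4°C ✓; 3' end CCA has 2 G/C ✓ — passes.
Candidate 2 (18 nt, A=4 T=4 G=7 C=3): Tm = 64.9 + 41·(10 − 16.4)/18 = 50.3°C ✓; 3' end GCT has 2 G/C ✓ — passes.
Candidate 3 (18 nt, A=2 T=4 G=6 C=6): Tm = 64.9 + 41·(12 − 16.4)/18 = 54.9°C ✓; 3' end CGA has 2 G/C ✓ — passes.
Candidate 4 (20 nt, A=6 T=6 G=5 C=3): Tm = 64.9 + 41·(8 − 16.4)/20 = 47.7°C ✓; 3' end AAC has 1 G/C, need ≥2 ✗ — fails.
Candidate 5 (16 nt, A=3 T=3 G=5 C=5): Tm = 64.9 + 41·(10 − 16.4)/16 = 48.5°C ✓; 3' end GAA has 1 G/C, need ≥2 ✗ — fails.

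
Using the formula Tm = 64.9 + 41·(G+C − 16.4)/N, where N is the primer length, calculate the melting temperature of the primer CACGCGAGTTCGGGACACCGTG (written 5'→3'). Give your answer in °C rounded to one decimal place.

Base counts: A=4, T=3, G=8, C=7; G+C = 15, N = 22.
Tm = 64.9 + 41·(15 − 16.4)/22 = 64.9 + -57.40/22 = 62.3°C.

62.3°C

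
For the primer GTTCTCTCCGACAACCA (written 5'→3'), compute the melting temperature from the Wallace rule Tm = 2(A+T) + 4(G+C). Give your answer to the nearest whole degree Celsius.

Base counts: A=4, T=4, G=2, C=7 (length 17).
Tm = 2·(4+4) + 4·(2+7) = 2·8 + 4·9 = 16 + 36 = 52°C.

52°C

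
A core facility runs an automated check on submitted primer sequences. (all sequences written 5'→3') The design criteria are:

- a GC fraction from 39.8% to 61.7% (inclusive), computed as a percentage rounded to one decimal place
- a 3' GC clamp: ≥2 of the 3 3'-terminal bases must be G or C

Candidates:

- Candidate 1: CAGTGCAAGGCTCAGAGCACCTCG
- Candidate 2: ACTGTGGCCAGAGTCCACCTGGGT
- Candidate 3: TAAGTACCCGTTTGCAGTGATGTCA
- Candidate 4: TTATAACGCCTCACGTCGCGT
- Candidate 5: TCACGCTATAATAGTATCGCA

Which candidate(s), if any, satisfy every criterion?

Candidate 4 only.

Candidate 1 (24 nt, A=6 T=3 G=7 C=8): GC 15/24 = 62.5%, outside 39.8–61.7% ✗; 3' end TCG has 2 G/C ✓ — fails.
Candidate 2 (24 nt, A=4 T=5 G=8 C=7): GC 15/24 = 62.5%, outside 39.8–61.7% ✗; 3' end GGT has 2 G/C ✓ — fails.
Candidate 3 (25 nt, A=6 T=8 G=6 C=5): GC 11/25 = 44.0% ✓; 3' end TCA has 1 G/C, need ≥2 ✗ — fails.
Candidate 4 (21 nt, A=4 T=6 G=4 C=7): GC 11/21 = 52.4% ✓; 3' end CGT has 2 G/C ✓ — passes.
Candidate 5 (21 nt, A=7 T=6 G=3 C=5): GC 8/21 = 38.1%, outside 39.8–61.7% ✗; 3' end GCA has 2 G/C ✓ — fails.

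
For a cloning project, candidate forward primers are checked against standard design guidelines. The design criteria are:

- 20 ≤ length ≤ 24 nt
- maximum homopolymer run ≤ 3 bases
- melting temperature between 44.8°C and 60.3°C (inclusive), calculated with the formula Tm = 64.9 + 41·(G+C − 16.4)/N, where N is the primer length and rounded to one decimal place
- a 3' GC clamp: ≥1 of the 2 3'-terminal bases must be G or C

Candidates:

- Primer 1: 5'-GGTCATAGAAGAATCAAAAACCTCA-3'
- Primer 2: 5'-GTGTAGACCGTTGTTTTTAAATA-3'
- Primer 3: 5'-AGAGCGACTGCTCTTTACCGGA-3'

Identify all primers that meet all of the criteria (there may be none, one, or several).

Primer 3 only.

Primer 1 (25 nt, A=12 T=4 G=4 C=5): length 25, outside 20–24 ✗; longest run = 5, exceeds 3 ✗; Tm = 64.9 + 41·(9 − 16.4)/25 = 52.8°C ✓; 3' end CA has 1 G/C ✓ — fails.
Primer 2 (23 nt, A=6 T=10 G=5 C=2): length 23 ✓; longest run = 5, exceeds 3 ✗; Tm = 64.9 + 41·(7 − 16.4)/23 = 48.1°C ✓; 3' end TA has 0 G/C, need ≥1 ✗ — fails.
Primer 3 (22 nt, A=5 T=5 G=6 C=6): length 22 ✓; longest run = 3 ✓; Tm = 64.9 + 41·(12 − 16.4)/22 = 56.7°C ✓; 3' end GA has 1 G/C ✓ — passes.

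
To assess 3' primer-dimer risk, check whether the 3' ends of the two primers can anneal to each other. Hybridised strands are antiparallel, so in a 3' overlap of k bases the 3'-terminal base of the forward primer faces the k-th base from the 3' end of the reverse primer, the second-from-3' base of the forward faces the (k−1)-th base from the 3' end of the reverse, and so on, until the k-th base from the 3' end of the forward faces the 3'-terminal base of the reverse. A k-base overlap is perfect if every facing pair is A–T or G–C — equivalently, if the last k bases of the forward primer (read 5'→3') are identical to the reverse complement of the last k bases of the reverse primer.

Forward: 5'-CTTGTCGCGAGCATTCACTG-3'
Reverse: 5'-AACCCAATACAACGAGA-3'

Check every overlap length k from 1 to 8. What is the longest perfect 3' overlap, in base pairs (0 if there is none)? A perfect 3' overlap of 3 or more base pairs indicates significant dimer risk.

Longest perfect overlap: 0 complementary base pairs; below the dimer-risk threshold (threshold 3).

Last 8 bases (5'→3') — forward …ATTCACTG, reverse …CAACGAGA.
Reverse complement of the reverse primer's last 8 bases: TCTCGTTG; its first k bases are the reverse complement of the reverse primer's last k bases, so a perfect k-base overlap needs the forward primer's last k bases to equal them.
Comparing (forward last k vs required): k=1: G vs T ✗; k=2: TG vs TC ✗; k=3: CTG vs TCT ✗; k=4: ACTG vs TCTC ✗; k=5: CACTG vs TCTCG ✗; k=6: TCACTG vs TCTCGT ✗; k=7: TTCACTG vs TCTCGTT ✗; k=8: ATTCACTG vs TCTCGTTG ✗.
No overlap length from 1 to 8 is perfect, so the longest perfect 3' overlap is 0.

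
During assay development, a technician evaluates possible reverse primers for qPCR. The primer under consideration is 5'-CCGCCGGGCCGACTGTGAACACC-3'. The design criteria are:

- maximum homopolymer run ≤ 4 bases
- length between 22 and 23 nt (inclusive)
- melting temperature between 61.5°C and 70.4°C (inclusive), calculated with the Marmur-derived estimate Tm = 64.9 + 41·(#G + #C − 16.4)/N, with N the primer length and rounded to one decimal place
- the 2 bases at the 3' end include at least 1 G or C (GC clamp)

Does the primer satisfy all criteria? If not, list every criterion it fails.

Meets all criteria.

Base counts: A=4, T=2, G=7, C=10 (length 23).
homopolymer run: longest run = 3 ✓
length: length 23 ✓
Tm: Tm = 64.9 + 41·(17 − 16.4)/23 = 66.0°C ✓
GC clamp: 3' end CC has 2 G/C ✓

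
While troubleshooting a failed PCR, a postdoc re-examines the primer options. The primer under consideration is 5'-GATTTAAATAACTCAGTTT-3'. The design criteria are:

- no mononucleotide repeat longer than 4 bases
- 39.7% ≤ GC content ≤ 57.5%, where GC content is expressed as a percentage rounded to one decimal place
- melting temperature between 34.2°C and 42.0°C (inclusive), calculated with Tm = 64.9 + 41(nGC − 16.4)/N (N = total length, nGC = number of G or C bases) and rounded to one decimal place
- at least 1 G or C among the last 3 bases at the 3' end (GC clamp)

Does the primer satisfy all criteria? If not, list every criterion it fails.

Fails: GC content, GC clamp.

Base counts: A=7, T=8, G=2, C=2 (length 19).
homopolymer run: longest run = 3 ✓
GC content: GC 4/19 = 21.1%, outside 39.7–57.5% ✗
Tm: Tm = 64.9 + 41·(4 − 16.4)/19 = 38.1°C ✓
GC clamp: 3' end TTT has 0 G/C, need ≥1 ✗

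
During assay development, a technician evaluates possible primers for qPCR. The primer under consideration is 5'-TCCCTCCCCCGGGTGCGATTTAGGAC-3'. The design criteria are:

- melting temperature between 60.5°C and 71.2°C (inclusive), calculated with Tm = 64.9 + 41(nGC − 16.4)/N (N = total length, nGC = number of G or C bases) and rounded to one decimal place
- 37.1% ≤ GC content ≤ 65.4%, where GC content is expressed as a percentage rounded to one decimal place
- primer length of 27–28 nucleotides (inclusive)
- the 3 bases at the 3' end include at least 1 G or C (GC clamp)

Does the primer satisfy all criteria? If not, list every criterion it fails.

Fails: length.

Base counts: A=3, T=6, G=7, C=10 (length 26).
Tm: Tm = 64.9 + 41·(17 − 16.4)/26 = 65.8°C ✓
GC content: GC 17/26 = 65.4% ✓
length: length 26, outside 27–28 ✗
GC clamp: 3' end GAC has 2 G/C ✓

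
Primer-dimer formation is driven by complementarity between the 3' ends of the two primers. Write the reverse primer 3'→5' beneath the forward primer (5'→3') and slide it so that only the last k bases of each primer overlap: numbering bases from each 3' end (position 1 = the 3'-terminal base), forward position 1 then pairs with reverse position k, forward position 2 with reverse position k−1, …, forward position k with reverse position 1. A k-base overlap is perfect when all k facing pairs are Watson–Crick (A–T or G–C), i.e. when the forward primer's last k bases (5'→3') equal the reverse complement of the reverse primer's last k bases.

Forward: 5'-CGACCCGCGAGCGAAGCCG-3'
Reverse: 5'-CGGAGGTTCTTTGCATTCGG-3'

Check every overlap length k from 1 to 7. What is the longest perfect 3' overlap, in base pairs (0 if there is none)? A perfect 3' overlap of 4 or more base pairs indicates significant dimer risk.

Last 7 bases (5'→3') — forward …GAAGCCG, reverse …CATTCGG.
Reverse complement of the reverse primer's last 7 bases: CCGAATG; its first k bases are the reverse complement of the reverse primer's last k bases, so a perfect k-base overlap needs the forward primer's last k bases to equal them.
Comparing (forward last k vs required): k=1: G vs C ✗; k=2: CG vs CC ✗; k=3: CCG vs CCG ✓; k=4: GCCG vs CCGA ✗; k=5: AGCCG vs CCGAA ✗; k=6: AAGCCG vs CCGAAT ✗; k=7: GAAGCCG vs CCGAATG ✗.
Only k = 3 is perfect, so the longest perfect 3' overlap is 3.

Longest perfect overlap: 3 complementary base pairs; below the dimer-risk threshold (threshold 4).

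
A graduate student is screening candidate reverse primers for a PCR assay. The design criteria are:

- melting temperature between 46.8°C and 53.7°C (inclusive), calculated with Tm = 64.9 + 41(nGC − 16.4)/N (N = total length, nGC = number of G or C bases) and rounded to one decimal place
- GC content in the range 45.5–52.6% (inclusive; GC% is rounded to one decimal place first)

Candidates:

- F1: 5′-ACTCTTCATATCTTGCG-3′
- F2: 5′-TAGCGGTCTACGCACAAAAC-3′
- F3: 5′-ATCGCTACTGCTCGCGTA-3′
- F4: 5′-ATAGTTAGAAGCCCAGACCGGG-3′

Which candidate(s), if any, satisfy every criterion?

F1 (17 nt, A=3 T=7 G=2 C=5): Tm = 64.9 + 41·(7 − 16.4)/17 = 42.2°C, outside 46.8–53.7°C ✗; GC 7/17 = 41.2%, outside 45.5–52.6% ✗ — fails.
F2 (20 nt, A=7 T=3 G=4 C=6): Tm = 64.9 + 41·(10 − 16.4)/20 = 51.8°C ✓; GC 10/20 = 50.0% ✓ — passes.
F3 (18 nt, A=3 T=5 G=4 C=6): Tm = 64.9 + 41·(10 − 16.4)/18 = 50.3°C ✓; GC 10/18 = 55.6%, outside 45.5–52.6% ✗ — fails.
F4 (22 nt, A=7 T=3 G=7 C=5): Tm = 64.9 + 41·(12 − 16.4)/22 = 56.7°C, outside 46.8–53.7°C ✗; GC 12/22 = 54.5%, outside 45.5–52.6% ✗ — fails.

F2 only.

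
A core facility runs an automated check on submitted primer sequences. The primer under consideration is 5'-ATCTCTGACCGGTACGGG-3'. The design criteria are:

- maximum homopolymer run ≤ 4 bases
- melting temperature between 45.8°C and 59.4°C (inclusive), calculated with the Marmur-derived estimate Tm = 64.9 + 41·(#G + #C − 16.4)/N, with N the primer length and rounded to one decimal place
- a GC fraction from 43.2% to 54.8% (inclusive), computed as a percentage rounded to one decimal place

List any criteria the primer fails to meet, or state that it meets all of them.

Fails: GC content.

Base counts: A=3, T=4, G=6, C=5 (length 18).
homopolymer run: longest run = 3 ✓
Tm: Tm = 64.9 + 41·(11 − 16.4)/18 = 52.6°C ✓
GC content: GC 11/18 = 61.1%, outside 43.2–54.8% ✗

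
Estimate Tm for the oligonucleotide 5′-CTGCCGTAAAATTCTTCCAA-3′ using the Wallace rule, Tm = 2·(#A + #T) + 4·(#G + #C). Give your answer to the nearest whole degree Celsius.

Base counts: A=6, T=6, G=2, C=6 (length 20).
Tm = 2·(6+6) + 4·(2+6) = 2·12 + 4·8 = 24 + 32 = 56°C.

56°C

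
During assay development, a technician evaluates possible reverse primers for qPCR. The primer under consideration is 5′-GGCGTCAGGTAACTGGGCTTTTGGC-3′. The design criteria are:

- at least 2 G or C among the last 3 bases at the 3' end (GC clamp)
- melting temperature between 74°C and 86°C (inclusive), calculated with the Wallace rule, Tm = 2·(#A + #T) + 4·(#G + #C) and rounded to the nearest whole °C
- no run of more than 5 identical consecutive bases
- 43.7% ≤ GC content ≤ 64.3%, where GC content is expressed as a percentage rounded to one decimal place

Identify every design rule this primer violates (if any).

Base counts: A=3, T=7, G=10, C=5 (length 25).
GC clamp: 3' end GGC has 3 G/C ✓
Tm: Tm = 2·10 + 4·15 = 80°C ✓
homopolymer run: longest run = 4 ✓
GC content: GC 15/25 = 60.0% ✓

Meets all criteria.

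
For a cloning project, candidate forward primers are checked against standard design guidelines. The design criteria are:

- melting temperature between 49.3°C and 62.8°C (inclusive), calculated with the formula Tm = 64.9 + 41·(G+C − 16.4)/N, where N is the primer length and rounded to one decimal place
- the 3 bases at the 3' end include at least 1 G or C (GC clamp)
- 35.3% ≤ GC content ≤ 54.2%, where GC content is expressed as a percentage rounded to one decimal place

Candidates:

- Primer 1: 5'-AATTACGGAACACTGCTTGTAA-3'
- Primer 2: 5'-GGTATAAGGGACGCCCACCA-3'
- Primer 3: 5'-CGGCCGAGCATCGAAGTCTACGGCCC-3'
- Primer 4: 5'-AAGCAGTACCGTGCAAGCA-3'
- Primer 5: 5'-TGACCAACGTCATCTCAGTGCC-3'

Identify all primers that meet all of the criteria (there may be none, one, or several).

Primer 1 (22 nt, A=8 T=6 G=4 C=4): Tm = 64.9 + 41·(8 − 16.4)/22 = 49.2°C, outside 49.3–62.8°C ✗; 3' end TAA has 0 G/C, need ≥1 ✗; GC 8/22 = 36.4% ✓ — fails.
Primer 2 (20 nt, A=6 T=2 G=6 C=6): Tm = 64.9 + 41·(12 − 16.4)/20 = 55.9°C ✓; 3' end CCA has 2 G/C ✓; GC 12/20 = 60.0%, outside 35.3–54.2% ✗ — fails.
Primer 3 (26 nt, A=5 T=3 G=8 C=10): Tm = 64.9 + 41·(18 − 16.4)/26 = 67.4°C, outside 49.3–62.8°C ✗; 3' end CCC has 3 G/C ✓; GC 18/26 = 69.2%, outside 35.3–54.2% ✗ — fails.
Primer 4 (19 nt, A=7 T=2 G=5 C=5): Tm = 64.9 + 41·(10 − 16.4)/19 = 51.1°C ✓; 3' end GCA has 2 G/C ✓; GC 10/19 = 52.6% ✓ — passes.
Primer 5 (22 nt, A=5 T=5 G=4 C=8): Tm = 64.9 + 41·(12 − 16.4)/22 = 56.7°C ✓; 3' end GCC has 3 G/C ✓; GC 12/22 = 54.5%, outside 35.3–54.2% ✗ — fails.

Primer 4 only.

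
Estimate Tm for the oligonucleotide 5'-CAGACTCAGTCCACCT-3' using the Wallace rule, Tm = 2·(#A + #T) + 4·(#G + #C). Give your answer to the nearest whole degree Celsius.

50°C

Base counts: A=4, T=3, G=2, C=7 (length 16).
Tm = 2·(4+3) + 4·(2+7) = 2·7 + 4·9 = 14 + 36 = 50°C.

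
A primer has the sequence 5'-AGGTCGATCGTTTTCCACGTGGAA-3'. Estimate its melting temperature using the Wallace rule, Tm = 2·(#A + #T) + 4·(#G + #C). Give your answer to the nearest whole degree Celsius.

Base counts: A=5, T=7, G=7, C=5 (length 24).
Tm = 2·(5+7) + 4·(7+5) = 2·12 + 4·12 = 24 + 48 = 72°C.

72°C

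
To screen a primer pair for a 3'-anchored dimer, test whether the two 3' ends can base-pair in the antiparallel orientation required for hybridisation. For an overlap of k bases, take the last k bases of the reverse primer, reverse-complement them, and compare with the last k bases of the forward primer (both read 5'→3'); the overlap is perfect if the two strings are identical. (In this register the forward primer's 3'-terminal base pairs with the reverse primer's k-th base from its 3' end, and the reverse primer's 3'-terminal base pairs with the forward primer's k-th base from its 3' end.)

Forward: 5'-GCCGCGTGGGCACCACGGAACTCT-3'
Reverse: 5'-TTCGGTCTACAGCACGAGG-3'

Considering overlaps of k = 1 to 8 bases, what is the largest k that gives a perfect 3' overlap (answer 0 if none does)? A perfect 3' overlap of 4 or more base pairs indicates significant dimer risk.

Last 8 bases (5'→3') — forward …GGAACTCT, reverse …GCACGAGG.
Reverse complement of the reverse primer's last 8 bases: CCTCGTGC; its first k bases are the reverse complement of the reverse primer's last k bases, so a perfect k-base overlap needs the forward primer's last k bases to equal them.
Comparing (forward last k vs required): k=1: T vs C ✗; k=2: CT vs CC ✗; k=3: TCT vs CCT ✗; k=4: CTCT vs CCTC ✗; k=5: ACTCT vs CCTCG ✗; k=6: AACTCT vs CCTCGT ✗; k=7: GAACTCT vs CCTCGTG ✗; k=8: GGAACTCT vs CCTCGTGC ✗.
No overlap length from 1 to 8 is perfect, so the longest perfect 3' overlap is 0.

Longest perfect overlap: 0 complementary base pairs; below the dimer-risk threshold (threshold 4).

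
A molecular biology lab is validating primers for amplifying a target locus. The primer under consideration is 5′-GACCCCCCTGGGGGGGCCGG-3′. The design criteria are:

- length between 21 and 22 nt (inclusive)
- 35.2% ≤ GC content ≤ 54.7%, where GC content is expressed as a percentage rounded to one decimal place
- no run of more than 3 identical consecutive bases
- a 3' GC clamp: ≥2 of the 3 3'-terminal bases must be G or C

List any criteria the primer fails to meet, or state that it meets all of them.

Base counts: A=1, T=1, G=10, C=8 (length 20).
length: length 20, outside 21–22 ✗
GC content: GC 18/20 = 90.0%, outside 35.2–54.7% ✗
homopolymer run: longest run = 7, exceeds 3 ✗
GC clamp: 3' end CGG has 3 G/C ✓

Fails: length, GC content, homopolymer run.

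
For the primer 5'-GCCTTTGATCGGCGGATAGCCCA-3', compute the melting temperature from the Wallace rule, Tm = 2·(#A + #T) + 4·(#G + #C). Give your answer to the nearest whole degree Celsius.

Base counts: A=4, T=5, G=7, C=7 (length 23).
Tm = 2·(4+5) + 4·(7+7) = 2·9 + 4·14 = 18 + 56 = 74°C.

74°C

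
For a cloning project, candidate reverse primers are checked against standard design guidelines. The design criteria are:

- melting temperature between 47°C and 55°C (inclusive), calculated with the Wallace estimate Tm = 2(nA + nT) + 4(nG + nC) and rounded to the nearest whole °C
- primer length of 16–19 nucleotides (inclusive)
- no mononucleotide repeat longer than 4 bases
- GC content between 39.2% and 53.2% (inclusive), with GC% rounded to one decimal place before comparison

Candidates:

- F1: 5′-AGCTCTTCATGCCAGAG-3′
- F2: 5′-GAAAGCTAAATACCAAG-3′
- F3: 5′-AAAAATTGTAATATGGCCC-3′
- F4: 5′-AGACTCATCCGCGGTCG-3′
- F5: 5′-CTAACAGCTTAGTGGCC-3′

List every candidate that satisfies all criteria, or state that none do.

F1 and F5.

F1 (17 nt, A=4 T=4 G=4 C=5): Tm = 2·8 + 4·9 = 52°C ✓; length 17 ✓; longest run = 2 ✓; GC 9/17 = 52.9% ✓ — passes.
F2 (17 nt, A=9 T=2 G=3 C=3): Tm = 2·11 + 4·6 = 46°C, outside 47–55°C ✗; length 17 ✓; longest run = 3 ✓; GC 6/17 = 35.3%, outside 39.2–53.2% ✗ — fails.
F3 (19 nt, A=8 T=5 G=3 C=3): Tm = 2·13 + 4·6 = 50°C ✓; length 19 ✓; longest run = 5, exceeds 4 ✗; GC 6/19 = 31.6%, outside 39.2–53.2% ✗ — fails.
F4 (17 nt, A=3 T=3 G=5 C=6): Tm = 2·6 + 4·11 = 56°C, outside 47–55°C ✗; length 17 ✓; longest run = 2 ✓; GC 11/17 = 64.7%, outside 39.2–53.2% ✗ — fails.
F5 (17 nt, A=4 T=4 G=4 C=5): Tm = 2·8 + 4·9 = 52°C ✓; length 17 ✓; longest run = 2 ✓; GC 9/17 = 52.9% ✓ — passes.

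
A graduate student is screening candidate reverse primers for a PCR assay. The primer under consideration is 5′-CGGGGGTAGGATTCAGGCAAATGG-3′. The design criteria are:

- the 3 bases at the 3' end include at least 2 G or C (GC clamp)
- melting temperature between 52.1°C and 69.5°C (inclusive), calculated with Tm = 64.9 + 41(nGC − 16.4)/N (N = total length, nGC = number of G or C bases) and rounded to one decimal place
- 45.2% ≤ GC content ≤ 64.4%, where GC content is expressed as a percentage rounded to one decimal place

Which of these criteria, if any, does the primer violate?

Base counts: A=6, T=4, G=11, C=3 (length 24).
GC clamp: 3' end TGG has 2 G/C ✓
Tm: Tm = 64.9 + 41·(14 − 16.4)/24 = 60.8°C ✓
GC content: GC 14/24 = 58.3% ✓

Meets all criteria.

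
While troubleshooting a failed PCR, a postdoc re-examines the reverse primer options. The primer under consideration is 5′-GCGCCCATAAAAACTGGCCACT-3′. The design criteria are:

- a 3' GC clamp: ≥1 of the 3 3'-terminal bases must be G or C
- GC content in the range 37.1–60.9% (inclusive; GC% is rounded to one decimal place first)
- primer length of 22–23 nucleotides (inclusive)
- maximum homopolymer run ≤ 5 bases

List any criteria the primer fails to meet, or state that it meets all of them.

Meets all criteria.

Base counts: A=7, T=3, G=4, C=8 (length 22).
GC clamp: 3' end ACT has 1 G/C ✓
GC content: GC 12/22 = 54.5% ✓
length: length 22 ✓
homopolymer run: longest run = 5 ✓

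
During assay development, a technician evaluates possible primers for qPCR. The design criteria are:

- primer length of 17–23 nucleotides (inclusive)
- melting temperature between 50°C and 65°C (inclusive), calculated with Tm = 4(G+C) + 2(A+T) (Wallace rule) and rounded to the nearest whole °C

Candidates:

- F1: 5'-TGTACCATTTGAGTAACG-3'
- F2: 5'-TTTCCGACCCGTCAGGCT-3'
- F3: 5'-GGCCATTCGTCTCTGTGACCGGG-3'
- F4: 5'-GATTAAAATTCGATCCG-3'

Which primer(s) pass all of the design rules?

F1 and F2.

F1 (18 nt, A=5 T=6 G=4 C=3): length 18 ✓; Tm = 2·11 + 4·7 = 50°C ✓ — passes.
F2 (18 nt, A=2 T=5 G=4 C=7): length 18 ✓; Tm = 2·7 + 4·11 = 58°C ✓ — passes.
F3 (23 nt, A=2 T=6 G=8 C=7): length 23 ✓; Tm = 2·8 + 4·15 = 76°C, outside 50–65°C ✗ — fails.
F4 (17 nt, A=6 T=5 G=3 C=3): length 17 ✓; Tm = 2·11 + 4·6 = 46°C, outside 50–65°C ✗ — fails.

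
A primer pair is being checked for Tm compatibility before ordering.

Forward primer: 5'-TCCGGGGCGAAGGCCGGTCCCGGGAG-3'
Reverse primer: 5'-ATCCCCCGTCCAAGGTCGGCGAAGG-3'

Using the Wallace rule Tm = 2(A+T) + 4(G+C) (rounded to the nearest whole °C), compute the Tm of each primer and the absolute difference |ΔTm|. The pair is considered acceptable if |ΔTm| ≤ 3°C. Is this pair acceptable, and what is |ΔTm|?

Forward: A=3 T=2 G=13 C=8 → Tm = 2·5 + 4·21 = 94°C.
Reverse: A=5 T=3 G=8 C=9 → Tm = 2·8 + 4·17 = 84°C.
|ΔTm| = |94 − 84| = 10°C, > 3°C.

|ΔTm| = 10°C; the pair is not acceptable.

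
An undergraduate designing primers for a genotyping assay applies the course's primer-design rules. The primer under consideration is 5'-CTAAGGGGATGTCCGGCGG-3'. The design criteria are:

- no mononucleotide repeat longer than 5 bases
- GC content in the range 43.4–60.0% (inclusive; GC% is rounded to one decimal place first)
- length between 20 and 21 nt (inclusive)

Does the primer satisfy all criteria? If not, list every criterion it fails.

Fails: GC content, length.

Base counts: A=3, T=3, G=9, C=4 (length 19).
homopolymer run: longest run = 4 ✓
GC content: GC 13/19 = 68.4%, outside 43.4–60.0% ✗
length: length 19, outside 20–21 ✗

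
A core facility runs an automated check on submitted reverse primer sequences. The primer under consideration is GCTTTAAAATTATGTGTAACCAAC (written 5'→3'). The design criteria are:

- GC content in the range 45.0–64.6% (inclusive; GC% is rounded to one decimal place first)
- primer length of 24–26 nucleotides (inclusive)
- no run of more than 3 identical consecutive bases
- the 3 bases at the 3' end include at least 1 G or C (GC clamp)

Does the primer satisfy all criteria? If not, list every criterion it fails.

Fails: GC content, homopolymer run.

Base counts: A=9, T=8, G=3, C=4 (length 24).
GC content: GC 7/24 = 29.2%, outside 45.0–64.6% ✗
length: length 24 ✓
homopolymer run: longest run = 4, exceeds 3 ✗
GC clamp: 3' end AAC has 1 G/C ✓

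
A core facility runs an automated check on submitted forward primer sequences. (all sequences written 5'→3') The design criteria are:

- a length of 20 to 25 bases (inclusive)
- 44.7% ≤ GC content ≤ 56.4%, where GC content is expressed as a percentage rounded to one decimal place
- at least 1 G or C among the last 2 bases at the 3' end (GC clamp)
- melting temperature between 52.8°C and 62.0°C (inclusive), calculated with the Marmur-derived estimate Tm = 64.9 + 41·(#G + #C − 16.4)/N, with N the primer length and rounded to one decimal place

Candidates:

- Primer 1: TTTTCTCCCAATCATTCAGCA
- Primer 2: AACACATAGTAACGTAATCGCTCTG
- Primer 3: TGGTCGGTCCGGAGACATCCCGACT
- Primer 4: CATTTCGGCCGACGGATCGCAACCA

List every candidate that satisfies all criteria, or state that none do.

None of the candidates satisfy all criteria.

Primer 1 (21 nt, A=5 T=8 G=1 C=7): length 21 ✓; GC 8/21 = 38.1%, outside 44.7–56.4% ✗; 3' end CA has 1 G/C ✓; Tm = 64.9 + 41·(8 − 16.4)/21 = 48.5°C, outside 52.8–62.0°C ✗ — fails.
Primer 2 (25 nt, A=9 T=6 G=4 C=6): length 25 ✓; GC 10/25 = 40.0%, outside 44.7–56.4% ✗; 3' end TG has 1 G/C ✓; Tm = 64.9 + 41·(10 − 16.4)/25 = 54.4°C ✓ — fails.
Primer 3 (25 nt, A=4 T=5 G=8 C=8): length 25 ✓; GC 16/25 = 64.0%, outside 44.7–56.4% ✗; 3' end CT has 1 G/C ✓; Tm = 64.9 + 41·(16 − 16.4)/25 = 64.2°C, outside 52.8–62.0°C ✗ — fails.
Primer 4 (25 nt, A=6 T=4 G=6 C=9): length 25 ✓; GC 15/25 = 60.0%, outside 44.7–56.4% ✗; 3' end CA has 1 G/C ✓; Tm = 64.9 + 41·(15 − 16.4)/25 = 62.6°C, outside 52.8–62.0°C ✗ — fails.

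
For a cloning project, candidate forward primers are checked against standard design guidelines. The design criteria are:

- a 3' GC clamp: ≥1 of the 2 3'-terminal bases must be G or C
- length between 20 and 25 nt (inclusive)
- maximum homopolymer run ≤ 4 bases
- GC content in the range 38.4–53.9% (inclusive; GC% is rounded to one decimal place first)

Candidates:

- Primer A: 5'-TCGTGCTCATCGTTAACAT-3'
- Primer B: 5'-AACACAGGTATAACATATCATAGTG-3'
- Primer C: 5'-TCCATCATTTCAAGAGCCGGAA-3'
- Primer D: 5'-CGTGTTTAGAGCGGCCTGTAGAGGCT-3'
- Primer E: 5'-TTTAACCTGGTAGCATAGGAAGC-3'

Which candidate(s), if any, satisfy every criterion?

Primer A (19 nt, A=4 T=7 G=3 C=5): 3' end AT has 0 G/C, need ≥1 ✗; length 19, outside 20–25 ✗; longest run = 2 ✓; GC 8/19 = 42.1% ✓ — fails.
Primer B (25 nt, A=11 T=6 G=4 C=4): 3' end TG has 1 G/C ✓; length 25 ✓; longest run = 2 ✓; GC 8/25 = 32.0%, outside 38.4–53.9% ✗ — fails.
Primer C (22 nt, A=7 T=5 G=4 C=6): 3' end AA has 0 G/C, need ≥1 ✗; length 22 ✓; longest run = 3 ✓; GC 10/22 = 45.5% ✓ — fails.
Primer D (26 nt, A=4 T=7 G=10 C=5): 3' end CT has 1 G/C ✓; length 26, outside 20–25 ✗; longest run = 3 ✓; GC 15/26 = 57.7%, outside 38.4–53.9% ✗ — fails.
Primer E (23 nt, A=7 T=6 G=6 C=4): 3' end GC has 2 G/C ✓; length 23 ✓; longest run = 3 ✓; GC 10/23 = 43.5% ✓ — passes.

Primer E only.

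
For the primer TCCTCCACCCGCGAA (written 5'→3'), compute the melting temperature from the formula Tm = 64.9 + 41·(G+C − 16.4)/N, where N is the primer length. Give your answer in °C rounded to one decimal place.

Base counts: A=3, T=2, G=2, C=8; G+C = 10, N = 15.
Tm = 64.9 + 41·(10 − 16.4)/15 = 64.9 + -262.40/15 = 47.4°C.

47.4°C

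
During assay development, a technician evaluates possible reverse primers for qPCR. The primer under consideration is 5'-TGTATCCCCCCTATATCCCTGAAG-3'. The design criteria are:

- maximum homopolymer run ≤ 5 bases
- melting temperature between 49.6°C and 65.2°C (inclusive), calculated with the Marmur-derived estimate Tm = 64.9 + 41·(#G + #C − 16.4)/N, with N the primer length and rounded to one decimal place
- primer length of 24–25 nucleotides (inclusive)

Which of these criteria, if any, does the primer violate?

Base counts: A=5, T=7, G=3, C=9 (length 24).
homopolymer run: longest run = 6, exceeds 5 ✗
Tm: Tm = 64.9 + 41·(12 − 16.4)/24 = 57.4°C ✓
length: length 24 ✓

Fails: homopolymer run.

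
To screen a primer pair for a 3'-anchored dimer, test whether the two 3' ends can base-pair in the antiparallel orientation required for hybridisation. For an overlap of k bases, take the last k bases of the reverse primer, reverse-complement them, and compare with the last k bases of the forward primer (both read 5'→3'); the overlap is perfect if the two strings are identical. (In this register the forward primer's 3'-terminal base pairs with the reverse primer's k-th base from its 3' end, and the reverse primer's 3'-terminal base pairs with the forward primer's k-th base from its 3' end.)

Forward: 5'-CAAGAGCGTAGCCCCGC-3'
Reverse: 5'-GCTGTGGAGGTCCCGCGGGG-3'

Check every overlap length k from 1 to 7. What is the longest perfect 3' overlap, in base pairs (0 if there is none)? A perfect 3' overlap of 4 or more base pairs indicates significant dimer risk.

Longest perfect overlap: 6 complementary base pairs; significant dimer risk (threshold 4).

Last 7 bases (5'→3') — forward …GCCCCGC, reverse …CGCGGGG.
Reverse complement of the reverse primer's last 7 bases: CCCCGCG; its first k bases are the reverse complement of the reverse primer's last k bases, so a perfect k-base overlap needs the forward primer's last k bases to equal them.
Comparing (forward last k vs required): k=1: C vs C ✓; k=2: GC vs CC ✗; k=3: CGC vs CCC ✗; k=4: CCGC vs CCCC ✗; k=5: CCCGC vs CCCCG ✗; k=6: CCCCGC vs CCCCGC ✓; k=7: GCCCCGC vs CCCCGCG ✗.
Perfect overlaps at k = 1, 6; the largest is 6.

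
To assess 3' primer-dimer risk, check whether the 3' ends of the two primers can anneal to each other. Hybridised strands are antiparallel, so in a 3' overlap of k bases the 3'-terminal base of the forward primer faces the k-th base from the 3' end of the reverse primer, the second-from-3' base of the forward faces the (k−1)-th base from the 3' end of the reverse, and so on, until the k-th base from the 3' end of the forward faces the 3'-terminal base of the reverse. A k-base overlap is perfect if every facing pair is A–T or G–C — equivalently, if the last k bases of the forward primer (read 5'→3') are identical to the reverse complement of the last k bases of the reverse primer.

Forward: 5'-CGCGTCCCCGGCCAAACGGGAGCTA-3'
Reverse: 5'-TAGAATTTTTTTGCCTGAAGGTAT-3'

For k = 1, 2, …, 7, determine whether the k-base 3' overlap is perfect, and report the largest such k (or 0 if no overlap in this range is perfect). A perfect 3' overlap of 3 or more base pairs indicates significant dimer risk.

Last 7 bases (5'→3') — forward …GGAGCTA, reverse …AAGGTAT.
Reverse complement of the reverse primer's last 7 bases: ATACCTT; its first k bases are the reverse complement of the reverse primer's last k bases, so a perfect k-base overlap needs the forward primer's last k bases to equal them.
Comparing (forward last k vs required): k=1: A vs A ✓; k=2: TA vs AT ✗; k=3: CTA vs ATA ✗; k=4: GCTA vs ATAC ✗; k=5: AGCTA vs ATACC ✗; k=6: GAGCTA vs ATACCT ✗; k=7: GGAGCTA vs ATACCTT ✗.
Only k = 1 is perfect, so the longest perfect 3' overlap is 1.

Longest perfect overlap: 1 complementary base pair; below the dimer-risk threshold (threshold 3).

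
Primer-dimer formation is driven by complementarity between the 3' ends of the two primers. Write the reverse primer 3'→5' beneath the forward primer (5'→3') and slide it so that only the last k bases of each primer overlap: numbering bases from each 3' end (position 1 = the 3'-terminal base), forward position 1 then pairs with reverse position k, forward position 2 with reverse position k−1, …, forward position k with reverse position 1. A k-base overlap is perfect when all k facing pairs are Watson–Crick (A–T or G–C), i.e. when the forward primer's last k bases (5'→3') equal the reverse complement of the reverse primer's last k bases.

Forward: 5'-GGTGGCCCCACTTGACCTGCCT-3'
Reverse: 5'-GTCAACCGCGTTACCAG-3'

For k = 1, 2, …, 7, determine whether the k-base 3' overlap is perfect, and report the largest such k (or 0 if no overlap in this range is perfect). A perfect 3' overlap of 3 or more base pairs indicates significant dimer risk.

Longest perfect overlap: 2 complementary base pairs; below the dimer-risk threshold (threshold 3).

Last 7 bases (5'→3') — forward …CCTGCCT, reverse …TTACCAG.
Reverse complement of the reverse primer's last 7 bases: CTGGTAA; its first k bases are the reverse complement of the reverse primer's last k bases, so a perfect k-base overlap needs the forward primer's last k bases to equal them.
Comparing (forward last k vs required): k=1: T vs C ✗; k=2: CT vs CT ✓; k=3: CCT vs CTG ✗; k=4: GCCT vs CTGG ✗; k=5: TGCCT vs CTGGT ✗; k=6: CTGCCT vs CTGGTA ✗; k=7: CCTGCCT vs CTGGTAA ✗.
Only k = 2 is perfect, so the longest perfect 3' overlap is 2.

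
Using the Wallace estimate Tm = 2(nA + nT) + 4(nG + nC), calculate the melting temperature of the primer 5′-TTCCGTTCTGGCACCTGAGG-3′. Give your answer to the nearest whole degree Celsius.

Base counts: A=2, T=6, G=6, C=6 (length 20).
Tm = 2·(2+6) + 4·(6+6) = 2·8 + 4·12 = 16 + 48 = 64°C.

64°C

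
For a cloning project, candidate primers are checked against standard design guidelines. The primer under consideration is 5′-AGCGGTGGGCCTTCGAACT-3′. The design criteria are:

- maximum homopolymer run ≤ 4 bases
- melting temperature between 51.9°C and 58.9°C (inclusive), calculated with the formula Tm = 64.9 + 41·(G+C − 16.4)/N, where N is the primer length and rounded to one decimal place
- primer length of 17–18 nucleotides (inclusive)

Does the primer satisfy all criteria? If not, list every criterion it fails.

Fails: length.

Base counts: A=3, T=4, G=7, C=5 (length 19).
homopolymer run: longest run = 3 ✓
Tm: Tm = 64.9 + 41·(12 − 16.4)/19 = 55.4°C ✓
length: length 19, outside 17–18 ✗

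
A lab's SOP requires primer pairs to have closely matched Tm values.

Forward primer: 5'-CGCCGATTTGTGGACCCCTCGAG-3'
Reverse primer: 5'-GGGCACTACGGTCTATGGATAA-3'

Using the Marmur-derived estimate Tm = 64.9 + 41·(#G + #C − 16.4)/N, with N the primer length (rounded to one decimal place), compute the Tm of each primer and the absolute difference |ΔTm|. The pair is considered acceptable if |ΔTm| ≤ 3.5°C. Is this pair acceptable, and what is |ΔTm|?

Forward: G+C = 15, N = 23 → Tm = 64.9 + 41·(15 − 16.4)/23 = 62.4°C.
Reverse: G+C = 11, N = 22 → Tm = 64.9 + 41·(11 − 16.4)/22 = 54.8°C.
|ΔTm| = |62.4 − 54.8| = 7.6°C, > 3.5°C.

|ΔTm| = 7.6°C; the pair is not acceptable.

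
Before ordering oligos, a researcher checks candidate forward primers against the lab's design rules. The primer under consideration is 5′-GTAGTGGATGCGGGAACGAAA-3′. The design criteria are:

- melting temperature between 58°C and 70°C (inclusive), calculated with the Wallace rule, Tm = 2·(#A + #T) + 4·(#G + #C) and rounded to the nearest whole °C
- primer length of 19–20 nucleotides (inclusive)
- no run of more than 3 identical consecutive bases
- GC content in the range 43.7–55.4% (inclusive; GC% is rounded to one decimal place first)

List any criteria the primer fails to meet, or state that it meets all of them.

Fails: length.

Base counts: A=7, T=3, G=9, C=2 (length 21).
Tm: Tm = 2·10 + 4·11 = 64°C ✓
length: length 21, outside 19–20 ✗
homopolymer run: longest run = 3 ✓
GC content: GC 11/21 = 52.4% ✓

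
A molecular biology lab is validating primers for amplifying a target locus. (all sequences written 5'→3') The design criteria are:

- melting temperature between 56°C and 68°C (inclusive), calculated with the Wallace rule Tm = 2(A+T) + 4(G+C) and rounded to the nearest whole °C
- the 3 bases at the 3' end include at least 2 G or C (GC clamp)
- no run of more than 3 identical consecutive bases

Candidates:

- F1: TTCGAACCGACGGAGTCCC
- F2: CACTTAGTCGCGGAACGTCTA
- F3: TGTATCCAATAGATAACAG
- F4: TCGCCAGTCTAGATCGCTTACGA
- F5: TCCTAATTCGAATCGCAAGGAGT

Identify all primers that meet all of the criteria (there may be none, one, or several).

F1 (19 nt, A=4 T=3 G=5 C=7): Tm = 2·7 + 4·12 = 62°C ✓; 3' end CCC has 3 G/C ✓; longest run = 3 ✓ — passes.
F2 (21 nt, A=5 T=5 G=5 C=6): Tm = 2·10 + 4·11 = 64°C ✓; 3' end CTA has 1 G/C, need ≥2 ✗; longest run = 2 ✓ — fails.
F3 (19 nt, A=8 T=5 G=3 C=3): Tm = 2·13 + 4·6 = 50°C, outside 56–68°C ✗; 3' end CAG has 2 G/C ✓; longest run = 2 ✓ — fails.
F4 (23 nt, A=5 T=6 G=5 C=7): Tm = 2·11 + 4·12 = 70°C, outside 56–68°C ✗; 3' end CGA has 2 G/C ✓; longest run = 2 ✓ — fails.
F5 (23 nt, A=7 T=6 G=5 C=5): Tm = 2·13 + 4·10 = 66°C ✓; 3' end AGT has 1 G/C, need ≥2 ✗; longest run = 2 ✓ — fails.

F1 only.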